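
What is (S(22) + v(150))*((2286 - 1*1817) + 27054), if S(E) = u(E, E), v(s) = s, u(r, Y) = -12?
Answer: 3798174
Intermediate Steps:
S(E) = -12
(S(22) + v(150))*((2286 - 1*1817) + 27054) = (-12 + 150)*((2286 - 1*1817) + 27054) = 138*((2286 - 1817) + 27054) = 138*(469 + 27054) = 138*27523 = 3798174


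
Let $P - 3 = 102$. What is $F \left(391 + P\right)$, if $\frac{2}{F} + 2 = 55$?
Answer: $\frac{992}{53} \approx 18.717$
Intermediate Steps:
$P = 105$ ($P = 3 + 102 = 105$)
$F = \frac{2}{53}$ ($F = \frac{2}{-2 + 55} = \frac{2}{53} \approx 0.037736$)
$F \left(391 + P\right) = \frac{2 \left(391 + 105\right)}{53} = \frac{2}{53} \cdot 496 = \frac{992}{53}$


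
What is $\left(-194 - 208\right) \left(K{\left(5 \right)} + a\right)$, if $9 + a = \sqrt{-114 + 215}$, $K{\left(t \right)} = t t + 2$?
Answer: $-7236 - 402 \sqrt{101} \approx -11276.0$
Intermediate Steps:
$K{\left(t \right)} = 2 + t^{2}$ ($K{\left(t \right)} = t^{2} + 2 = 2 + t^{2}$)
$a = -9 + \sqrt{101}$ ($a = -9 + \sqrt{-114 + 215} = -9 + \sqrt{101} \approx 1.0499$)
$\left(-194 - 208\right) \left(K{\left(5 \right)} + a\right) = \left(-194 - 208\right) \left(\left(2 + 5^{2}\right) - \left(9 - \sqrt{101}\right)\right) = \left(-194 - 208\right) \left(\left(2 + 25\right) - \left(9 - \sqrt{101}\right)\right) = - 402 \left(27 - \left(9 - \sqrt{101}\right)\right) = - 402 \left(18 + \sqrt{101}\right) = -7236 - 402 \sqrt{101}$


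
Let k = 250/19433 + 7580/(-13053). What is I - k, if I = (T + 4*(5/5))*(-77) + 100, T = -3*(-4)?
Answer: -286997891378/253658949 ≈ -1131.4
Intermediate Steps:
T = 12
k = -144038890/253658949 (k = 250*(1/19433) + 7580*(-1/13053) = 250/19433 - 7580/13053 = -144038890/253658949 ≈ -0.56784)
I = -1132 (I = (12 + 4*(5/5))*(-77) + 100 = (12 + 4*(5*(⅕)))*(-77) + 100 = (12 + 4*1)*(-77) + 100 = (12 + 4)*(-77) + 100 = 16*(-77) + 100 = -1232 + 100 = -1132)
I - k = -1132 - 1*(-144038890/253658949) = -1132 + 144038890/253658949 = -286997891378/253658949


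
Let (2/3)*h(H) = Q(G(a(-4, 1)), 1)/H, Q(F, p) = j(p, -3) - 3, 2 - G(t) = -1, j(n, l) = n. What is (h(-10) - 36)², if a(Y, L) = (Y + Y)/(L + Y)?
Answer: 127449/100 ≈ 1274.5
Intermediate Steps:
a(Y, L) = 2*Y/(L + Y) (a(Y, L) = (2*Y)/(L + Y) = 2*Y/(L + Y))
G(t) = 3 (G(t) = 2 - 1*(-1) = 2 + 1 = 3)
Q(F, p) = -3 + p (Q(F, p) = p - 3 = -3 + p)
h(H) = -3/H (h(H) = 3*((-3 + 1)/H)/2 = 3*(-2/H)/2 = -3/H)
(h(-10) - 36)² = (-3/(-10) - 36)² = (-3*(-⅒) - 36)² = (3/10 - 36)² = (-357/10)² = 127449/100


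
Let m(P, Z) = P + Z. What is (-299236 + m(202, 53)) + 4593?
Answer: -294388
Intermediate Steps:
(-299236 + m(202, 53)) + 4593 = (-299236 + (202 + 53)) + 4593 = (-299236 + 255) + 4593 = -298981 + 4593 = -294388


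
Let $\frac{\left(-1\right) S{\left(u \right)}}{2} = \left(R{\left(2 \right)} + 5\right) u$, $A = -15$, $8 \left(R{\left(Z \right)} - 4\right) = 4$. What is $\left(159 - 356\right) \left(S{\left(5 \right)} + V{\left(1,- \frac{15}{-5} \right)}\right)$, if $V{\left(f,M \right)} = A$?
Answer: $21670$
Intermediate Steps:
$R{\left(Z \right)} = \frac{9}{2}$ ($R{\left(Z \right)} = 4 + \frac{1}{8} \cdot 4 = 4 + \frac{1}{2} = \frac{9}{2}$)
$V{\left(f,M \right)} = -15$
$S{\left(u \right)} = - 19 u$ ($S{\left(u \right)} = - 2 \left(\frac{9}{2} + 5\right) u = - 2 \frac{19 u}{2} = - 19 u$)
$\left(159 - 356\right) \left(S{\left(5 \right)} + V{\left(1,- \frac{15}{-5} \right)}\right) = \left(159 - 356\right) \left(\left(-19\right) 5 - 15\right) = - 197 \left(-95 - 15\right) = \left(-197\right) \left(-110\right) = 21670$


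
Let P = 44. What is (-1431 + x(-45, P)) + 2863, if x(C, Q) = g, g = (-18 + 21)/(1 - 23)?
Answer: 31501/22 ≈ 1431.9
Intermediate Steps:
g = -3/22 (g = 3/(-22) = 3*(-1/22) = -3/22 ≈ -0.13636)
x(C, Q) = -3/22
(-1431 + x(-45, P)) + 2863 = (-1431 - 3/22) + 2863 = -31485/22 + 2863 = 31501/22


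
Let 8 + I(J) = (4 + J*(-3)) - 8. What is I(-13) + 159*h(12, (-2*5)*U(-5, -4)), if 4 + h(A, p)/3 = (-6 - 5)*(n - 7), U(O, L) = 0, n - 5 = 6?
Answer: -22869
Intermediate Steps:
n = 11 (n = 5 + 6 = 11)
I(J) = -12 - 3*J (I(J) = -8 + ((4 + J*(-3)) - 8) = -8 + ((4 - 3*J) - 8) = -8 + (-4 - 3*J) = -12 - 3*J)
h(A, p) = -144 (h(A, p) = -12 + 3*((-6 - 5)*(11 - 7)) = -12 + 3*(-11*4) = -12 + 3*(-44) = -12 - 132 = -144)
I(-13) + 159*h(12, (-2*5)*U(-5, -4)) = (-12 - 3*(-13)) + 159*(-144) = (-12 + 39) - 22896 = 27 - 22896 = -22869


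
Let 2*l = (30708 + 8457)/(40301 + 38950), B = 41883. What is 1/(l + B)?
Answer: 52834/2212859477 ≈ 2.3876e-5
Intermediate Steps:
l = 13055/52834 (l = ((30708 + 8457)/(40301 + 38950))/2 = (39165/79251)/2 = (39165*(1/79251))/2 = (½)*(13055/26417) = 13055/52834 ≈ 0.24709)
1/(l + B) = 1/(13055/52834 + 41883) = 1/(2212859477/52834) = 52834/2212859477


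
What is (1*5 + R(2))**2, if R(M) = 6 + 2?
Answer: 169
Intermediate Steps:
R(M) = 8
(1*5 + R(2))**2 = (1*5 + 8)**2 = (5 + 8)**2 = 13**2 = 169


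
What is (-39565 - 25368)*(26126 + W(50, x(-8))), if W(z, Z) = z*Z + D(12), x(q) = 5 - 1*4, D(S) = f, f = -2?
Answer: -1699556342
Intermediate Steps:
D(S) = -2
x(q) = 1 (x(q) = 5 - 4 = 1)
W(z, Z) = -2 + Z*z (W(z, Z) = z*Z - 2 = Z*z - 2 = -2 + Z*z)
(-39565 - 25368)*(26126 + W(50, x(-8))) = (-39565 - 25368)*(26126 + (-2 + 1*50)) = -64933*(26126 + (-2 + 50)) = -64933*(26126 + 48) = -64933*26174 = -1699556342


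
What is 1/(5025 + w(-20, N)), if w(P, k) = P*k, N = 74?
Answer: 1/3545 ≈ 0.00028209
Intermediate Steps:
1/(5025 + w(-20, N)) = 1/(5025 - 20*74) = 1/(5025 - 1480) = 1/3545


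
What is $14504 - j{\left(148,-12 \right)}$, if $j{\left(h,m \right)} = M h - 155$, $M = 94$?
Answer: $747$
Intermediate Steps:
$j{\left(h,m \right)} = -155 + 94 h$ ($j{\left(h,m \right)} = 94 h - 155 = -155 + 94 h$)
$14504 - j{\left(148,-12 \right)} = 14504 - \left(-155 + 94 \cdot 148\right) = 14504 - \left(-155 + 13912\right) = 14504 - 13757 = 747$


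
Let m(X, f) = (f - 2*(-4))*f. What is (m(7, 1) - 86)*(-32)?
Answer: 2464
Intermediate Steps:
m(X, f) = f*(8 + f) (m(X, f) = (f + 8)*f = (8 + f)*f = f*(8 + f))
(m(7, 1) - 86)*(-32) = (1*(8 + 1) - 86)*(-32) = (1*9 - 86)*(-32) = (9 - 86)*(-32) = -77*(-32) = 2464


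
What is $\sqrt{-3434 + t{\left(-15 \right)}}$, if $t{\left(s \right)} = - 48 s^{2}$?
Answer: $i \sqrt{14234} \approx 119.31 i$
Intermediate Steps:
$\sqrt{-3434 + t{\left(-15 \right)}} = \sqrt{-3434 - 48 \left(-15\right)^{2}} = \sqrt{-3434 - 10800} = \sqrt{-14234} = i \sqrt{14234}$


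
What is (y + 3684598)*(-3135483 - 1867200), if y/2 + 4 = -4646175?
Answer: 28053845620080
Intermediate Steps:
y = -9292358 (y = -8 + 2*(-4646175) = -8 - 9292350 = -9292358)
(y + 3684598)*(-3135483 - 1867200) = (-9292358 + 3684598)*(-3135483 - 1867200) = -5607760*(-5002683) = 28053845620080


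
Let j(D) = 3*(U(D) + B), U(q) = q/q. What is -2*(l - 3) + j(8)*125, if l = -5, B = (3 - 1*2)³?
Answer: 766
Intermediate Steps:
U(q) = 1
B = 1 (B = (3 - 2)³ = 1³ = 1)
j(D) = 6 (j(D) = 3*(1 + 1) = 3*2 = 6)
-2*(l - 3) + j(8)*125 = -2*(-5 - 3) + 6*125 = -2*(-8) + 750 = 16 + 750 = 766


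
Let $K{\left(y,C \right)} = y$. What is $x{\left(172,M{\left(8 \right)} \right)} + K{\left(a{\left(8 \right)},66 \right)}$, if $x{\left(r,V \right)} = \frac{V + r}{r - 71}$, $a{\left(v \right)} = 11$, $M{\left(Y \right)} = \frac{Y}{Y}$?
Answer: $\frac{1284}{101} \approx 12.713$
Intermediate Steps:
$M{\left(Y \right)} = 1$
$x{\left(r,V \right)} = \frac{V + r}{-71 + r}$
$x{\left(172,M{\left(8 \right)} \right)} + K{\left(a{\left(8 \right)},66 \right)} = \frac{1 + 172}{-71 + 172} + 11 = \frac{1}{101} \cdot 173 + 11 = \frac{173}{101} + 11 = \frac{1284}{101}$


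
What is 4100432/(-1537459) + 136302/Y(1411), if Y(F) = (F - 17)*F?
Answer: -13685924005/5268432719 ≈ -2.5977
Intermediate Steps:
Y(F) = F*(-17 + F) (Y(F) = (-17 + F)*F = F*(-17 + F))
4100432/(-1537459) + 136302/Y(1411) = 4100432/(-1537459) + 136302/((1411*(-17 + 1411))) = 4100432*(-1/1537459) + 136302/((1411*1394)) = -585776/219637 + 136302/1966934 = -585776/219637 + 136302*(1/1966934) = -585776/219637 + 68151/983467 = -13685924005/5268432719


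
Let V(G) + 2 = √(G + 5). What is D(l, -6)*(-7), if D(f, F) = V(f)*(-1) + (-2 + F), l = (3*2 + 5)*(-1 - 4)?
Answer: 42 + 35*I*√2 ≈ 42.0 + 49.497*I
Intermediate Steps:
V(G) = -2 + √(5 + G) (V(G) = -2 + √(G + 5) = -2 + √(5 + G))
l = -55 (l = (6 + 5)*(-5) = 11*(-5) = -55)
D(f, F) = F - √(5 + f) (D(f, F) = (-2 + √(5 + f))*(-1) + (-2 + F) = (2 - √(5 + f)) + (-2 + F) = F - √(5 + f))
D(l, -6)*(-7) = (-6 - √(5 - 55))*(-7) = (-6 - √(-50))*(-7) = (-6 - 5*I*√2)*(-7) = 42 + 35*I*√2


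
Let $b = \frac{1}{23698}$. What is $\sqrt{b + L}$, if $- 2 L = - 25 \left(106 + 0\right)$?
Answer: $\frac{\sqrt{2574787782}}{1394} \approx 36.401$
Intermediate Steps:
$b = \frac{1}{23698} \approx 4.2198 \cdot 10^{-5}$
$L = 1325$ ($L = - \frac{\left(-25\right) \left(106 + 0\right)}{2} = - \frac{\left(-25\right) 106}{2} = \left(- \frac{1}{2}\right) \left(-2650\right) = 1325$)
$\sqrt{b + L} = \sqrt{\frac{1}{23698} + 1325} = \sqrt{\frac{31399851}{23698}} = \frac{\sqrt{2574787782}}{1394}$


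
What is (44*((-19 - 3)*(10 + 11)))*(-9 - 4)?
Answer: 264264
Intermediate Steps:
(44*((-19 - 3)*(10 + 11)))*(-9 - 4) = (44*(-22*21))*(-13) = (44*(-462))*(-13) = -20328*(-13) = 264264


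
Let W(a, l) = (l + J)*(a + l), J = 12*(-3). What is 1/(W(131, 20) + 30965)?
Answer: 1/28549 ≈ 3.5028e-5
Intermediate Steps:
J = -36
W(a, l) = (-36 + l)*(a + l) (W(a, l) = (l - 36)*(a + l) = (-36 + l)*(a + l))
1/(W(131, 20) + 30965) = 1/((20**2 - 36*131 - 36*20 + 131*20) + 30965) = 1/((400 - 4716 - 720 + 2620) + 30965) = 1/(-2416 + 30965) = 1/28549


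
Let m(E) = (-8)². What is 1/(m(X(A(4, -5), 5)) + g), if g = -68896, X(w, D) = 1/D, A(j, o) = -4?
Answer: -1/68832 ≈ -1.4528e-5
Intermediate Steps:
m(E) = 64
1/(m(X(A(4, -5), 5)) + g) = 1/(64 - 68896) = 1/(-68832) = -1/68832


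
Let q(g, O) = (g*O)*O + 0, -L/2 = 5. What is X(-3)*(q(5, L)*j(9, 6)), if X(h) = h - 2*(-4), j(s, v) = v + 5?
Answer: 27500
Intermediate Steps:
L = -10 (L = -2*5 = -10)
j(s, v) = 5 + v
q(g, O) = g*O² (q(g, O) = (O*g)*O + 0 = g*O² + 0 = g*O²)
X(h) = 8 + h (X(h) = h + 8 = 8 + h)
X(-3)*(q(5, L)*j(9, 6)) = (8 - 3)*((5*(-10)²)*(5 + 6)) = 5*((5*100)*11) = 5*(500*11) = 5*5500 = 27500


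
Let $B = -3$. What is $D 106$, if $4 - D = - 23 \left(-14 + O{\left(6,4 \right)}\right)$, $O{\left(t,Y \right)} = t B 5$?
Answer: $-253128$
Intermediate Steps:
$O{\left(t,Y \right)} = - 15 t$ ($O{\left(t,Y \right)} = t \left(-3\right) 5 = - 3 t 5 = - 15 t$)
$D = -2388$ ($D = 4 - - 23 \left(-14 - 90\right) = 4 - \left(-23\right) \left(-104\right) = 4 - 2392 = -2388$)
$D 106 = \left(-2388\right) 106 = -253128$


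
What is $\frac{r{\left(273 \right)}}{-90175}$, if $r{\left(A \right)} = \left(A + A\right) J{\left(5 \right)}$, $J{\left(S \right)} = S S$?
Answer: $- \frac{546}{3607} \approx -0.15137$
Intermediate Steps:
$J{\left(S \right)} = S^{2}$
$r{\left(A \right)} = 50 A$ ($r{\left(A \right)} = \left(A + A\right) 5^{2} = 2 A 25 = 50 A$)
$\frac{r{\left(273 \right)}}{-90175} = \frac{50 \cdot 273}{-90175} = 13650 \left(- \frac{1}{90175}\right) = - \frac{546}{3607}$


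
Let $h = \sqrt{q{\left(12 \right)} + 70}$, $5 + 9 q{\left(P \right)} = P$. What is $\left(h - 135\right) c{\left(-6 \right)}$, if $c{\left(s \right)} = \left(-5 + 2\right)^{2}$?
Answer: $-1215 + 21 \sqrt{13} \approx -1139.3$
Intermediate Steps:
$q{\left(P \right)} = - \frac{5}{9} + \frac{P}{9}$
$c{\left(s \right)} = 9$ ($c{\left(s \right)} = \left(-3\right)^{2} = 9$)
$h = \frac{7 \sqrt{13}}{3}$ ($h = \sqrt{\left(- \frac{5}{9} + \frac{1}{9} \cdot 12\right) + 70} = \sqrt{\left(- \frac{5}{9} + \frac{4}{3}\right) + 70} = \sqrt{\frac{7}{9} + 70} = \sqrt{\frac{637}{9}} = \frac{7 \sqrt{13}}{3} \approx 8.4129$)
$\left(h - 135\right) c{\left(-6 \right)} = \left(\frac{7 \sqrt{13}}{3} - 135\right) 9 = \left(-135 + \frac{7 \sqrt{13}}{3}\right) 9 = -1215 + 21 \sqrt{13}$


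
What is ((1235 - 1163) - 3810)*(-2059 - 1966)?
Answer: 15045450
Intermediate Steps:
((1235 - 1163) - 3810)*(-2059 - 1966) = (72 - 3810)*(-4025) = -3738*(-4025) = 15045450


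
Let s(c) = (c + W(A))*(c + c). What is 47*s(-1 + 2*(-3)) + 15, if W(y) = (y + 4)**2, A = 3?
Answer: -27621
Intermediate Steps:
W(y) = (4 + y)**2
s(c) = 2*c*(49 + c) (s(c) = (c + (4 + 3)**2)*(c + c) = (c + 7**2)*(2*c) = (c + 49)*(2*c) = (49 + c)*(2*c) = 2*c*(49 + c))
47*s(-1 + 2*(-3)) + 15 = 47*(2*(-1 + 2*(-3))*(49 + (-1 + 2*(-3)))) + 15 = 47*(2*(-1 - 6)*(49 + (-1 - 6))) + 15 = 47*(2*(-7)*(49 - 7)) + 15 = 47*(2*(-7)*42) + 15 = 47*(-588) + 15 = -27636 + 15 = -27621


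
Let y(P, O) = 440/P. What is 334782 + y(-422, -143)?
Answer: 70638782/211 ≈ 3.3478e+5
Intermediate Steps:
334782 + y(-422, -143) = 334782 + 440/(-422) = 334782 + 440*(-1/422) = 334782 - 220/211 = 70638782/211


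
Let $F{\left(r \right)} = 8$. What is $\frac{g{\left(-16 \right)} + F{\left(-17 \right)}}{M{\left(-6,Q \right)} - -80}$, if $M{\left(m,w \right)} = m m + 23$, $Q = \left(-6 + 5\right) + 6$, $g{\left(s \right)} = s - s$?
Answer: $\frac{8}{139} \approx 0.057554$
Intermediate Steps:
$g{\left(s \right)} = 0$
$Q = 5$ ($Q = -1 + 6 = 5$)
$M{\left(m,w \right)} = 23 + m^{2}$ ($M{\left(m,w \right)} = m^{2} + 23 = 23 + m^{2}$)
$\frac{g{\left(-16 \right)} + F{\left(-17 \right)}}{M{\left(-6,Q \right)} - -80} = \frac{0 + 8}{\left(23 + \left(-6\right)^{2}\right) - -80} = \frac{8}{\left(23 + 36\right) + 80} = \frac{8}{59 + 80} = \frac{8}{139}$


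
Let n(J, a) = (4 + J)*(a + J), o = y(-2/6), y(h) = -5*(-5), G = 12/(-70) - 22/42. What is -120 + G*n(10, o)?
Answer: -1382/3 ≈ -460.67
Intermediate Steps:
G = -73/105 (G = 12*(-1/70) - 22*1/42 = -6/35 - 11/21 = -73/105 ≈ -0.69524)
y(h) = 25
o = 25
n(J, a) = (4 + J)*(J + a)
-120 + G*n(10, o) = -120 - 73*(10² + 4*10 + 4*25 + 10*25)/105 = -120 - 73*(100 + 40 + 100 + 250)/105 = -120 - 73/105*490 = -120 - 1022/3 = -1382/3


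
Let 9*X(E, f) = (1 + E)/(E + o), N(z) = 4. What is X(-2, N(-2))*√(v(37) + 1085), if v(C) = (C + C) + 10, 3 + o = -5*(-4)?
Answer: -√1169/135 ≈ -0.25326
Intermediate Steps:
o = 17 (o = -3 - 5*(-4) = -3 + 20 = 17)
X(E, f) = (1 + E)/(9*(17 + E)) (X(E, f) = ((1 + E)/(E + 17))/9 = ((1 + E)/(17 + E))/9 = (1 + E)/(9*(17 + E)))
v(C) = 10 + 2*C (v(C) = 2*C + 10 = 10 + 2*C)
X(-2, N(-2))*√(v(37) + 1085) = ((1 - 2)/(9*(17 - 2)))*√((10 + 2*37) + 1085) = ((⅑)*(-1)/15)*√((10 + 74) + 1085) = ((⅑)*(1/15)*(-1))*√(84 + 1085) = -√1169/135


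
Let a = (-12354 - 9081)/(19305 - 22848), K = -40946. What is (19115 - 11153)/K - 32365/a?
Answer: -156513850798/29255917 ≈ -5349.8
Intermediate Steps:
a = 7145/1181 (a = -21435/(-3543) = -21435*(-1/3543) = 7145/1181 ≈ 6.0500)
(19115 - 11153)/K - 32365/a = (19115 - 11153)/(-40946) - 32365/7145/1181 = 7962*(-1/40946) - 32365*1181/7145 = -3981/20473 - 7644613/1429 = -156513850798/29255917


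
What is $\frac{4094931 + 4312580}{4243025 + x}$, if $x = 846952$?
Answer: $\frac{8407511}{5089977} \approx 1.6518$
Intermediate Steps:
$\frac{4094931 + 4312580}{4243025 + x} = \frac{4094931 + 4312580}{4243025 + 846952} = \frac{8407511}{5089977}$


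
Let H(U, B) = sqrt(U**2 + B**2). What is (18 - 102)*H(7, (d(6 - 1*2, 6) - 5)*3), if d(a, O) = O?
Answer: -84*sqrt(58) ≈ -639.72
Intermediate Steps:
H(U, B) = sqrt(B**2 + U**2)
(18 - 102)*H(7, (d(6 - 1*2, 6) - 5)*3) = (18 - 102)*sqrt(((6 - 5)*3)**2 + 7**2) = -84*sqrt((1*3)**2 + 49) = -84*sqrt(3**2 + 49) = -84*sqrt(9 + 49) = -84*sqrt(58)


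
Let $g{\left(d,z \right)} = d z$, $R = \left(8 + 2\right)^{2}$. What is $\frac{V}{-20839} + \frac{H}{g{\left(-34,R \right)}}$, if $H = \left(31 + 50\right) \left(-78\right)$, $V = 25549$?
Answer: $\frac{22397101}{35426300} \approx 0.63222$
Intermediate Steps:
$H = -6318$ ($H = 81 \left(-78\right) = -6318$)
$R = 100$ ($R = 10^{2} = 100$)
$\frac{V}{-20839} + \frac{H}{g{\left(-34,R \right)}} = \frac{25549}{-20839} - \frac{6318}{\left(-34\right) 100} = 25549 \left(- \frac{1}{20839}\right) - \frac{6318}{-3400} = - \frac{25549}{20839} - - \frac{3159}{1700} = - \frac{25549}{20839} + \frac{3159}{1700} = \frac{22397101}{35426300}$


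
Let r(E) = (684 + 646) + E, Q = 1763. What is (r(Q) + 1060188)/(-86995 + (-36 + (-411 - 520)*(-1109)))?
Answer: 1063281/945448 ≈ 1.1246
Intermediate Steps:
r(E) = 1330 + E
(r(Q) + 1060188)/(-86995 + (-36 + (-411 - 520)*(-1109))) = ((1330 + 1763) + 1060188)/(-86995 + (-36 + (-411 - 520)*(-1109))) = (3093 + 1060188)/(-86995 + (-36 - 931*(-1109))) = 1063281/(-86995 + (-36 + 1032479)) = 1063281/(-86995 + 1032443) = 1063281/945448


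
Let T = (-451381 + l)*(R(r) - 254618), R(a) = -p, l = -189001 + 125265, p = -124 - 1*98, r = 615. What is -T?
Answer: -131043704332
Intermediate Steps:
p = -222 (p = -124 - 98 = -222)
l = -63736
R(a) = 222 (R(a) = -1*(-222) = 222)
T = 131043704332 (T = (-451381 - 63736)*(222 - 254618) = -515117*(-254396) = 131043704332)
-T = -1*131043704332 = -131043704332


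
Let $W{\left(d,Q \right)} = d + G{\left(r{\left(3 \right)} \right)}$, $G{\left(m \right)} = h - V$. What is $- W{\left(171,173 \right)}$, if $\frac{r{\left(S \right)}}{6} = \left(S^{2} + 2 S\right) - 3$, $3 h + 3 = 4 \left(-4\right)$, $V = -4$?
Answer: $- \frac{506}{3} \approx -168.67$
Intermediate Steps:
$h = - \frac{19}{3}$ ($h = -1 + \frac{4 \left(-4\right)}{3} = -1 + \frac{1}{3} \left(-16\right) = -1 - \frac{16}{3} = - \frac{19}{3} \approx -6.3333$)
$r{\left(S \right)} = -18 + 6 S^{2} + 12 S$ ($r{\left(S \right)} = 6 \left(\left(S^{2} + 2 S\right) - 3\right) = 6 \left(-3 + S^{2} + 2 S\right) = -18 + 6 S^{2} + 12 S$)
$G{\left(m \right)} = - \frac{7}{3}$ ($G{\left(m \right)} = - \frac{19}{3} - -4 = - \frac{19}{3} + 4 = - \frac{7}{3}$)
$W{\left(d,Q \right)} = - \frac{7}{3} + d$ ($W{\left(d,Q \right)} = d - \frac{7}{3} = - \frac{7}{3} + d$)
$- W{\left(171,173 \right)} = - (- \frac{7}{3} + 171) = \left(-1\right) \frac{506}{3} = - \frac{506}{3}$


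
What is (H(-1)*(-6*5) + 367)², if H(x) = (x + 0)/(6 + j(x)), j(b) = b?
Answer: 139129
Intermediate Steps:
H(x) = x/(6 + x) (H(x) = (x + 0)/(6 + x) = x/(6 + x))
(H(-1)*(-6*5) + 367)² = ((-1/(6 - 1))*(-6*5) + 367)² = (-1/5*(-30) + 367)² = (-1*⅕*(-30) + 367)² = (-⅕*(-30) + 367)² = (6 + 367)² = 373² = 139129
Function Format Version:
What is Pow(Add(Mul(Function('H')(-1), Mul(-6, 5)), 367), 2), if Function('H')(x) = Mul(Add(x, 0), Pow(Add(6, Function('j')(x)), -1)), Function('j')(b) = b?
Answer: 139129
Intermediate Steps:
Function('H')(x) = Mul(x, Pow(Add(6, x), -1)) (Function('H')(x) = Mul(Add(x, 0), Pow(Add(6, x), -1)) = Mul(x, Pow(Add(6, x), -1)))
Pow(Add(Mul(Function('H')(-1), Mul(-6, 5)), 367), 2) = Pow(Add(Mul(Mul(-1, Pow(Add(6, -1), -1)), Mul(-6, 5)), 367), 2) = Pow(Add(Mul(Mul(-1, Pow(5, -1)), -30), 367), 2) = Pow(Add(Mul(Mul(-1, Rational(1, 5)), -30), 367), 2) = Pow(Add(Mul(Rational(-1, 5), -30), 367), 2) = Pow(Add(6, 367), 2) = Pow(373, 2) = 139129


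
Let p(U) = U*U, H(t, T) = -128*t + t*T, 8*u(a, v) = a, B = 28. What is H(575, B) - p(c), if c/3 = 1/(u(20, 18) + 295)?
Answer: -20356437536/354025 ≈ -57500.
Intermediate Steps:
u(a, v) = a/8
H(t, T) = -128*t + T*t
c = 6/595 (c = 3/((⅛)*20 + 295) = 3/(5/2 + 295) = 3/(595/2) = 3*(2/595) = 6/595 ≈ 0.010084)
p(U) = U²
H(575, B) - p(c) = 575*(-128 + 28) - (6/595)² = 575*(-100) - 1*36/354025 = -57500 - 36/354025 = -20356437536/354025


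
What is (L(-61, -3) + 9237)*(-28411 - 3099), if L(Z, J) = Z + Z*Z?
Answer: -406384470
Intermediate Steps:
L(Z, J) = Z + Z²
(L(-61, -3) + 9237)*(-28411 - 3099) = (-61*(1 - 61) + 9237)*(-28411 - 3099) = (-61*(-60) + 9237)*(-31510) = (3660 + 9237)*(-31510) = 12897*(-31510) = -406384470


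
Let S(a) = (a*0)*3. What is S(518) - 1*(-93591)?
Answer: 93591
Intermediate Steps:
S(a) = 0 (S(a) = 0*3 = 0)
S(518) - 1*(-93591) = 0 - 1*(-93591) = 0 + 93591 = 93591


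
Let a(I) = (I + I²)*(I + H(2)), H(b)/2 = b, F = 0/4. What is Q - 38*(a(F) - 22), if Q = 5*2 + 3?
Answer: 849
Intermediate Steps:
F = 0 (F = 0*(¼) = 0)
H(b) = 2*b
a(I) = (4 + I)*(I + I²) (a(I) = (I + I²)*(I + 2*2) = (I + I²)*(I + 4) = (I + I²)*(4 + I) = (4 + I)*(I + I²))
Q = 13 (Q = 10 + 3 = 13)
Q - 38*(a(F) - 22) = 13 - 38*(0*(4 + 0² + 5*0) - 22) = 13 - 38*(0*(4 + 0 + 0) - 22) = 13 - 38*(0*4 - 22) = 13 - 38*(0 - 22) = 13 - 38*(-22) = 13 + 836 = 849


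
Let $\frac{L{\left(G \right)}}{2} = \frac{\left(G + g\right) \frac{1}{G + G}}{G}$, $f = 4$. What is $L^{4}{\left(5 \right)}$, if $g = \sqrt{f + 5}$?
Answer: $\frac{4096}{390625} \approx 0.010486$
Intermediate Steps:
$g = 3$ ($g = \sqrt{4 + 5} = \sqrt{9} = 3$)
$L{\left(G \right)} = \frac{3 + G}{G^{2}}$ ($L{\left(G \right)} = 2 \frac{\left(G + 3\right) \frac{1}{G + G}}{G} = 2 \frac{\left(3 + G\right) \frac{1}{2 G}}{G} = 2 \frac{\frac{1}{2} \frac{1}{G} \left(3 + G\right)}{G} = 2 \frac{3 + G}{2 G^{2}} = \frac{3 + G}{G^{2}}$)
$L^{4}{\left(5 \right)} = \left(\frac{3 + 5}{25}\right)^{4} = \left(\frac{1}{25} \cdot 8\right)^{4} = \left(\frac{8}{25}\right)^{4} = \frac{4096}{390625}$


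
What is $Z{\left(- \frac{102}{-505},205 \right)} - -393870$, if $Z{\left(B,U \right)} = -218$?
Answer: $393652$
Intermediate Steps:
$Z{\left(- \frac{102}{-505},205 \right)} - -393870 = -218 - -393870 = -218 + 393870 = 393652$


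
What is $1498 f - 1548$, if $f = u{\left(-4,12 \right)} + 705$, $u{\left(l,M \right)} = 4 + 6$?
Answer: $1069522$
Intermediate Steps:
$u{\left(l,M \right)} = 10$
$f = 715$ ($f = 10 + 705 = 715$)
$1498 f - 1548 = 1498 \cdot 715 - 1548 = 1071070 - 1548 = 1069522$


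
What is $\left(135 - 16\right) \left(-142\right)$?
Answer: $-16898$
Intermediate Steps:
$\left(135 - 16\right) \left(-142\right) = 119 \left(-142\right) = -16898$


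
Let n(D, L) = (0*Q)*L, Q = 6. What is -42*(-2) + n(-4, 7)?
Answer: 84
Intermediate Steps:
n(D, L) = 0 (n(D, L) = (0*6)*L = 0*L = 0)
-42*(-2) + n(-4, 7) = -42*(-2) + 0 = 84 + 0 = 84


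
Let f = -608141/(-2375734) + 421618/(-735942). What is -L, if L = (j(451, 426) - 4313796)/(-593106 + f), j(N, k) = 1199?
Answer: -3770077540284549258/518494263295124579 ≈ -7.2712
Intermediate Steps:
f = -277047856895/874201215714 (f = -608141*(-1/2375734) + 421618*(-1/735942) = 608141/2375734 - 210809/367971 = -277047856895/874201215714 ≈ -0.31692)
L = 3770077540284549258/518494263295124579 (L = (1199 - 4313796)/(-593106 - 277047856895/874201215714) = -4312597/(-518494263295124579/874201215714) = -4312597*(-874201215714/518494263295124579) = 3770077540284549258/518494263295124579 ≈ 7.2712)
-L = -1*3770077540284549258/518494263295124579 = -3770077540284549258/518494263295124579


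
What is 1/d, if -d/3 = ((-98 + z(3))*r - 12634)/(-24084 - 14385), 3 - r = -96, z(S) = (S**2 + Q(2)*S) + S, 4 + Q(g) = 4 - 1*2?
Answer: -12823/21742 ≈ -0.58978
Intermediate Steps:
Q(g) = -2 (Q(g) = -4 + (4 - 1*2) = -4 + (4 - 2) = -4 + 2 = -2)
z(S) = S**2 - S (z(S) = (S**2 - 2*S) + S = S**2 - S)
r = 99 (r = 3 - 1*(-96) = 3 + 96 = 99)
d = -21742/12823 (d = -3*((-98 + 3*(-1 + 3))*99 - 12634)/(-24084 - 14385) = -3*((-98 + 3*2)*99 - 12634)/(-38469) = -3*((-98 + 6)*99 - 12634)*(-1)/38469 = -3*(-92*99 - 12634)*(-1)/38469 = -3*(-9108 - 12634)*(-1)/38469 = -(-65226)*(-1)/38469 = -3*21742/38469 = -21742/12823 ≈ -1.6955)
1/d = 1/(-21742/12823) = -12823/21742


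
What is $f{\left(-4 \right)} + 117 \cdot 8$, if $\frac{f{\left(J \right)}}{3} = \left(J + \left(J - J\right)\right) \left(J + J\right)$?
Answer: $1032$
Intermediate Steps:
$f{\left(J \right)} = 6 J^{2}$ ($f{\left(J \right)} = 3 \left(J + \left(J - J\right)\right) \left(J + J\right) = 3 \left(J + 0\right) 2 J = 3 J 2 J = 3 \cdot 2 J^{2} = 6 J^{2}$)
$f{\left(-4 \right)} + 117 \cdot 8 = 6 \left(-4\right)^{2} + 117 \cdot 8 = 6 \cdot 16 + 936 = 96 + 936 = 1032$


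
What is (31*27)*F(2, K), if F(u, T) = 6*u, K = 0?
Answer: 10044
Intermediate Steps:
(31*27)*F(2, K) = (31*27)*(6*2) = 837*12 = 10044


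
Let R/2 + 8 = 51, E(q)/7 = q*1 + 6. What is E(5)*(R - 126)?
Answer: -3080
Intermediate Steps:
E(q) = 42 + 7*q (E(q) = 7*(q*1 + 6) = 7*(q + 6) = 7*(6 + q) = 42 + 7*q)
R = 86 (R = -16 + 2*51 = -16 + 102 = 86)
E(5)*(R - 126) = (42 + 7*5)*(86 - 126) = (42 + 35)*(-40) = 77*(-40) = -3080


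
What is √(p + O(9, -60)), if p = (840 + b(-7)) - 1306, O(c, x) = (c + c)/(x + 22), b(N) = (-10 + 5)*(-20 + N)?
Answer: I*√119662/19 ≈ 18.206*I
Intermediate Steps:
b(N) = 100 - 5*N (b(N) = -5*(-20 + N) = 100 - 5*N)
O(c, x) = 2*c/(22 + x) (O(c, x) = (2*c)/(22 + x) = 2*c/(22 + x))
p = -331 (p = (840 + (100 - 5*(-7))) - 1306 = (840 + (100 + 35)) - 1306 = (840 + 135) - 1306 = 975 - 1306 = -331)
√(p + O(9, -60)) = √(-331 + 2*9/(22 - 60)) = √(-331 + 2*9/(-38)) = √(-331 + 2*9*(-1/38)) = √(-331 - 9/19) = √(-6298/19) = I*√119662/19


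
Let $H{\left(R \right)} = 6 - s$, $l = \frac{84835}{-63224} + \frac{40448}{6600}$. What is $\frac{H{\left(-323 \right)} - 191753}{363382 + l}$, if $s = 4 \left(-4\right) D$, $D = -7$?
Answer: $- \frac{10007327068200}{18954182115269} \approx -0.52798$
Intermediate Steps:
$s = 112$ ($s = 4 \left(-4\right) \left(-7\right) = \left(-16\right) \left(-7\right) = 112$)
$l = \frac{249671669}{52159800}$ ($l = 84835 \left(- \frac{1}{63224}\right) + 40448 \cdot \frac{1}{6600} = - \frac{84835}{63224} + \frac{5056}{825} = \frac{249671669}{52159800} \approx 4.7867$)
$H{\left(R \right)} = -106$ ($H{\left(R \right)} = 6 - 112 = -106$)
$\frac{H{\left(-323 \right)} - 191753}{363382 + l} = \frac{-106 - 191753}{363382 + \frac{249671669}{52159800}} = - \frac{191859}{\frac{18954182115269}{52159800}} = \left(-191859\right) \frac{52159800}{18954182115269} = - \frac{10007327068200}{18954182115269}$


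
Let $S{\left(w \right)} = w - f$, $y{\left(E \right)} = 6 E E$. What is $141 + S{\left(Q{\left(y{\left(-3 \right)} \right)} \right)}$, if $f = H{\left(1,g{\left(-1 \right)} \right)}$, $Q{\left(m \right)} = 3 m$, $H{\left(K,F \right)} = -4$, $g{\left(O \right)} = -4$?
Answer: $307$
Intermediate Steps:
$y{\left(E \right)} = 6 E^{2}$
$f = -4$
$S{\left(w \right)} = 4 + w$ ($S{\left(w \right)} = w - -4 = w + 4 = 4 + w$)
$141 + S{\left(Q{\left(y{\left(-3 \right)} \right)} \right)} = 141 + \left(4 + 3 \cdot 6 \left(-3\right)^{2}\right) = 141 + \left(4 + 3 \cdot 6 \cdot 9\right) = 141 + \left(4 + 3 \cdot 54\right) = 141 + \left(4 + 162\right) = 141 + 166 = 307$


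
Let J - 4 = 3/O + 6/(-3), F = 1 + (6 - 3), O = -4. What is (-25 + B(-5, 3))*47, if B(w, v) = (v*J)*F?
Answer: -470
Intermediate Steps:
F = 4 (F = 1 + 3 = 4)
J = 5/4 (J = 4 + (3/(-4) + 6/(-3)) = 4 + (3*(-¼) + 6*(-⅓)) = 4 + (-¾ - 2) = 4 - 11/4 = 5/4 ≈ 1.2500)
B(w, v) = 5*v (B(w, v) = (v*(5/4))*4 = (5*v/4)*4 = 5*v)
(-25 + B(-5, 3))*47 = (-25 + 5*3)*47 = (-25 + 15)*47 = -10*47 = -470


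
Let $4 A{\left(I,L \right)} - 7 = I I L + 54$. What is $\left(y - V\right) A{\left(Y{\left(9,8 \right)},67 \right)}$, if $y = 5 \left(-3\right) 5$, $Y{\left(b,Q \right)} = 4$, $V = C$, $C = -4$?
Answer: $- \frac{80443}{4} \approx -20111.0$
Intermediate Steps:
$V = -4$
$A{\left(I,L \right)} = \frac{61}{4} + \frac{L I^{2}}{4}$ ($A{\left(I,L \right)} = \frac{7}{4} + \frac{I I L + 54}{4} = \frac{7}{4} + \frac{I^{2} L + 54}{4} = \frac{7}{4} + \frac{L I^{2} + 54}{4} = \frac{7}{4} + \frac{54 + L I^{2}}{4} = \frac{7}{4} + \left(\frac{27}{2} + \frac{L I^{2}}{4}\right) = \frac{61}{4} + \frac{L I^{2}}{4}$)
$y = -75$ ($y = \left(-15\right) 5 = -75$)
$\left(y - V\right) A{\left(Y{\left(9,8 \right)},67 \right)} = \left(-75 - -4\right) \left(\frac{61}{4} + \frac{1}{4} \cdot 67 \cdot 4^{2}\right) = \left(-75 + 4\right) \left(\frac{61}{4} + \frac{1}{4} \cdot 67 \cdot 16\right) = - 71 \left(\frac{61}{4} + 268\right) = \left(-71\right) \frac{1133}{4} = - \frac{80443}{4}$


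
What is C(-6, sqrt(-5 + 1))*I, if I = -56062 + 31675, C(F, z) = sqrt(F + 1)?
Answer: -24387*I*sqrt(5) ≈ -54531.0*I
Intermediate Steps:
C(F, z) = sqrt(1 + F)
I = -24387
C(-6, sqrt(-5 + 1))*I = sqrt(1 - 6)*(-24387) = sqrt(-5)*(-24387) = (I*sqrt(5))*(-24387) = -24387*I*sqrt(5)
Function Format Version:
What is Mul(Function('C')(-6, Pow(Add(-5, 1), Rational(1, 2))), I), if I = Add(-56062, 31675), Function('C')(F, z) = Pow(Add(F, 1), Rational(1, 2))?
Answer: Mul(-24387, I, Pow(5, Rational(1, 2))) ≈ Mul(-54531., I)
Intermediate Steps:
Function('C')(F, z) = Pow(Add(1, F), Rational(1, 2))
I = -24387
Mul(Function('C')(-6, Pow(Add(-5, 1), Rational(1, 2))), I) = Mul(Pow(Add(1, -6), Rational(1, 2)), -24387) = Mul(Pow(-5, Rational(1, 2)), -24387) = Mul(Mul(I, Pow(5, Rational(1, 2))), -24387) = Mul(-24387, I, Pow(5, Rational(1, 2)))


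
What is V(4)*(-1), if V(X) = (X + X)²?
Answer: -64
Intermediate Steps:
V(X) = 4*X² (V(X) = (2*X)² = 4*X²)
V(4)*(-1) = (4*4²)*(-1) = (4*16)*(-1) = 64*(-1) = -64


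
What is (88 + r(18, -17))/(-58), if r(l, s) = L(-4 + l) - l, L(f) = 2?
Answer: -36/29 ≈ -1.2414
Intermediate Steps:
r(l, s) = 2 - l
(88 + r(18, -17))/(-58) = (88 + (2 - 1*18))/(-58) = (88 + (2 - 18))*(-1/58) = (88 - 16)*(-1/58) = 72*(-1/58) = -36/29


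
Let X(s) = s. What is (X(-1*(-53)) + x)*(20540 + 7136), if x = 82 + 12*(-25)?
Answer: -4566540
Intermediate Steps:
x = -218 (x = 82 - 300 = -218)
(X(-1*(-53)) + x)*(20540 + 7136) = (-1*(-53) - 218)*(20540 + 7136) = (53 - 218)*27676 = -165*27676 = -4566540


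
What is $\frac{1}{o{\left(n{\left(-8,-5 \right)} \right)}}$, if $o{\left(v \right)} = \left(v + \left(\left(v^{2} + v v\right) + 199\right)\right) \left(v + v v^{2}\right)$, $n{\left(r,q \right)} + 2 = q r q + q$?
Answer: $- \frac{1}{760066015500} \approx -1.3157 \cdot 10^{-12}$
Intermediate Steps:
$n{\left(r,q \right)} = -2 + q + r q^{2}$ ($n{\left(r,q \right)} = -2 + \left(q r q + q\right) = -2 + \left(r q^{2} + q\right) = -2 + \left(q + r q^{2}\right) = -2 + q + r q^{2}$)
$o{\left(v \right)} = \left(v + v^{3}\right) \left(199 + v + 2 v^{2}\right)$ ($o{\left(v \right)} = \left(v + \left(\left(v^{2} + v^{2}\right) + 199\right)\right) \left(v + v^{3}\right) = \left(v + \left(2 v^{2} + 199\right)\right) \left(v + v^{3}\right) = \left(v + \left(199 + 2 v^{2}\right)\right) \left(v + v^{3}\right) = \left(199 + v + 2 v^{2}\right) \left(v + v^{3}\right) = \left(v + v^{3}\right) \left(199 + v + 2 v^{2}\right)$)
$\frac{1}{o{\left(n{\left(-8,-5 \right)} \right)}} = \frac{1}{\left(-2 - 5 - 8 \left(-5\right)^{2}\right) \left(199 - \left(7 + 200\right) + \left(-2 - 5 - 8 \left(-5\right)^{2}\right)^{3} + 2 \left(-2 - 5 - 8 \left(-5\right)^{2}\right)^{4} + 201 \left(-2 - 5 - 8 \left(-5\right)^{2}\right)^{2}\right)} = \frac{1}{\left(-2 - 5 - 200\right) \left(199 - 207 + \left(-2 - 5 - 200\right)^{3} + 2 \left(-2 - 5 - 200\right)^{4} + 201 \left(-2 - 5 - 200\right)^{2}\right)} = \frac{1}{\left(-207\right) \left(199 - 207 + \left(-207\right)^{3} + 2 \left(-207\right)^{4} + 201 \left(-207\right)^{2}\right)} = \frac{1}{\left(-207\right) \left(199 - 207 - 8869743 + 2 \cdot 1836036801 + 201 \cdot 42849\right)} = \frac{1}{\left(-207\right) \left(199 - 207 - 8869743 + 3672073602 + 8612649\right)} = \frac{1}{\left(-207\right) 3671816500} = \frac{1}{-760066015500} = - \frac{1}{760066015500}$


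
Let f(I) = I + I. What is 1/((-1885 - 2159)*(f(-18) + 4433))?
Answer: -1/17781468 ≈ -5.6238e-8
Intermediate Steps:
f(I) = 2*I
1/((-1885 - 2159)*(f(-18) + 4433)) = 1/((-1885 - 2159)*(2*(-18) + 4433)) = 1/(-4044*(-36 + 4433)) = 1/(-4044*4397) = 1/(-17781468) = -1/17781468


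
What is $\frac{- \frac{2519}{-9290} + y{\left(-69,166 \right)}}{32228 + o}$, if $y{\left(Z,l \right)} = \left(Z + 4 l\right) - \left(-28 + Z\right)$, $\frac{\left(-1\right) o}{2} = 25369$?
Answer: $- \frac{2143733}{57319300} \approx -0.0374$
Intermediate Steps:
$o = -50738$ ($o = \left(-2\right) 25369 = -50738$)
$y{\left(Z,l \right)} = 28 + 4 l$
$\frac{- \frac{2519}{-9290} + y{\left(-69,166 \right)}}{32228 + o} = \frac{- \frac{2519}{-9290} + \left(28 + 4 \cdot 166\right)}{32228 - 50738} = \frac{\left(-2519\right) \left(- \frac{1}{9290}\right) + \left(28 + 664\right)}{-18510} = \left(\frac{2519}{9290} + 692\right) \left(- \frac{1}{18510}\right) = \frac{6431199}{9290} \left(- \frac{1}{18510}\right) = - \frac{2143733}{57319300}$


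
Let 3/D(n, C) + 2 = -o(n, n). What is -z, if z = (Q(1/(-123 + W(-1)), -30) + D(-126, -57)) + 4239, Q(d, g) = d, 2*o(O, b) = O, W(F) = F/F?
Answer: -517163/122 ≈ -4239.0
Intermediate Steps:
W(F) = 1
o(O, b) = O/2
D(n, C) = 3/(-2 - n/2)
z = 517163/122 (z = (1/(-123 + 1) - 6/(4 - 126)) + 4239 = (1/(-122) - 6/(-122)) + 4239 = (-1/122 - 6*(-1/122)) + 4239 = (-1/122 + 3/61) + 4239 = 5/122 + 4239 = 517163/122 ≈ 4239.0)
-z = -1*517163/122 = -517163/122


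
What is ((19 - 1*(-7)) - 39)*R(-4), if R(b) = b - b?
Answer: 0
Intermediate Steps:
R(b) = 0
((19 - 1*(-7)) - 39)*R(-4) = ((19 - 1*(-7)) - 39)*0 = ((19 + 7) - 39)*0 = (26 - 39)*0 = -13*0 = 0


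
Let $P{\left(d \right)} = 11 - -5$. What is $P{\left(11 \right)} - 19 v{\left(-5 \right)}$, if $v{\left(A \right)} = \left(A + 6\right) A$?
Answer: $111$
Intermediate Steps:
$P{\left(d \right)} = 16$ ($P{\left(d \right)} = 11 + 5 = 16$)
$v{\left(A \right)} = A \left(6 + A\right)$ ($v{\left(A \right)} = \left(6 + A\right) A = A \left(6 + A\right)$)
$P{\left(11 \right)} - 19 v{\left(-5 \right)} = 16 - 19 \left(- 5 \left(6 - 5\right)\right) = 16 - 19 \left(\left(-5\right) 1\right) = 16 - -95 = 16 + 95 = 111$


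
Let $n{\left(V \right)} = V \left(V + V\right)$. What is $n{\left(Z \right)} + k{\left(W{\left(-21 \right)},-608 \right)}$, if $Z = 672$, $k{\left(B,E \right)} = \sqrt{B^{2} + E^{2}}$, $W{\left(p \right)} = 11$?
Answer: $903168 + \sqrt{369785} \approx 9.0378 \cdot 10^{5}$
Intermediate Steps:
$n{\left(V \right)} = 2 V^{2}$ ($n{\left(V \right)} = V 2 V = 2 V^{2}$)
$n{\left(Z \right)} + k{\left(W{\left(-21 \right)},-608 \right)} = 2 \cdot 672^{2} + \sqrt{11^{2} + \left(-608\right)^{2}} = 2 \cdot 451584 + \sqrt{121 + 369664} = 903168 + \sqrt{369785}$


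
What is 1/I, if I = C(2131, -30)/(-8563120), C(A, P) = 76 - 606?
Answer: 856312/53 ≈ 16157.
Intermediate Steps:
C(A, P) = -530
I = 53/856312 (I = -530/(-8563120) = -530*(-1/8563120) = 53/856312 ≈ 6.1893e-5)
1/I = 1/(53/856312) = 856312/53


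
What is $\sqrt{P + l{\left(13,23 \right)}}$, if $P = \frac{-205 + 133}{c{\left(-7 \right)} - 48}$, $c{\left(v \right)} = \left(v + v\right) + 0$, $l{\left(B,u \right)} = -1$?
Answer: $\frac{\sqrt{155}}{31} \approx 0.40161$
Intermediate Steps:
$c{\left(v \right)} = 2 v$ ($c{\left(v \right)} = 2 v + 0 = 2 v$)
$P = \frac{36}{31}$ ($P = \frac{-205 + 133}{2 \left(-7\right) - 48} = - \frac{72}{-14 - 48} = - \frac{72}{-62} = \left(-72\right) \left(- \frac{1}{62}\right) = \frac{36}{31} \approx 1.1613$)
$\sqrt{P + l{\left(13,23 \right)}} = \sqrt{\frac{36}{31} - 1} = \sqrt{\frac{5}{31}} = \frac{\sqrt{155}}{31}$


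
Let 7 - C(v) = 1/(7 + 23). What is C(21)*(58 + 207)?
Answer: 11077/6 ≈ 1846.2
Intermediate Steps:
C(v) = 209/30 (C(v) = 7 - 1/(7 + 23) = 7 - 1/30 = 209/30)
C(21)*(58 + 207) = 209*(58 + 207)/30 = (209/30)*265 = 11077/6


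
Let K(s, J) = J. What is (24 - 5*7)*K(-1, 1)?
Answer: -11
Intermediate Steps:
(24 - 5*7)*K(-1, 1) = (24 - 5*7)*1 = (24 - 35)*1 = -11*1 = -11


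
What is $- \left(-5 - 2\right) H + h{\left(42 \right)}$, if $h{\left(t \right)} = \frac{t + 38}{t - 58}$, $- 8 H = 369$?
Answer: $- \frac{2623}{8} \approx -327.88$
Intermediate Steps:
$H = - \frac{369}{8}$ ($H = \left(- \frac{1}{8}\right) 369 = - \frac{369}{8} \approx -46.125$)
$h{\left(t \right)} = \frac{38 + t}{-58 + t}$
$- \left(-5 - 2\right) H + h{\left(42 \right)} = - \frac{\left(-5 - 2\right) \left(-369\right)}{8} + \frac{38 + 42}{-58 + 42} = - \frac{\left(-7\right) \left(-369\right)}{8} + \frac{1}{-16} \cdot 80 = \left(-1\right) \frac{2583}{8} - 5 = - \frac{2583}{8} - 5 = - \frac{2623}{8}$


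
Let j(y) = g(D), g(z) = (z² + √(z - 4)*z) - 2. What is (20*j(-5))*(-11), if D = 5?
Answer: -6160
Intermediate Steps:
g(z) = -2 + z² + z*√(-4 + z) (g(z) = (z² + √(-4 + z)*z) - 2 = (z² + z*√(-4 + z)) - 2 = -2 + z² + z*√(-4 + z))
j(y) = 28 (j(y) = -2 + 5² + 5*√(-4 + 5) = -2 + 25 + 5*√1 = -2 + 25 + 5*1 = -2 + 25 + 5 = 28)
(20*j(-5))*(-11) = (20*28)*(-11) = 560*(-11) = -6160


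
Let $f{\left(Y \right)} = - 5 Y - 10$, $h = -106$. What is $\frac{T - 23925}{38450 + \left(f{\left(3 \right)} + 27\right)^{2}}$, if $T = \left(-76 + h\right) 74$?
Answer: $- \frac{37393}{38454} \approx -0.97241$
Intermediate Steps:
$f{\left(Y \right)} = -10 - 5 Y$
$T = -13468$ ($T = \left(-76 - 106\right) 74 = \left(-182\right) 74 = -13468$)
$\frac{T - 23925}{38450 + \left(f{\left(3 \right)} + 27\right)^{2}} = \frac{-13468 - 23925}{38450 + \left(\left(-10 - 15\right) + 27\right)^{2}} = - \frac{37393}{38450 + \left(\left(-10 - 15\right) + 27\right)^{2}} = - \frac{37393}{38450 + \left(-25 + 27\right)^{2}} = - \frac{37393}{38450 + 2^{2}} = - \frac{37393}{38450 + 4} = - \frac{37393}{38454}$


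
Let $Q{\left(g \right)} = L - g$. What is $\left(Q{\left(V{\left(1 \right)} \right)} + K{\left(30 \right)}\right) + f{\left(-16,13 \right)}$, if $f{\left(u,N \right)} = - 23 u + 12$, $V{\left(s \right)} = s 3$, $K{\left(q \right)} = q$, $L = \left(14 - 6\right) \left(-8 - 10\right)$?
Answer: $263$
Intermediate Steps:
$L = -144$ ($L = 8 \left(-18\right) = -144$)
$V{\left(s \right)} = 3 s$
$f{\left(u,N \right)} = 12 - 23 u$
$Q{\left(g \right)} = -144 - g$
$\left(Q{\left(V{\left(1 \right)} \right)} + K{\left(30 \right)}\right) + f{\left(-16,13 \right)} = \left(\left(-144 - 3 \cdot 1\right) + 30\right) + \left(12 - -368\right) = \left(\left(-144 - 3\right) + 30\right) + \left(12 + 368\right) = \left(\left(-144 - 3\right) + 30\right) + 380 = \left(-147 + 30\right) + 380 = -117 + 380 = 263$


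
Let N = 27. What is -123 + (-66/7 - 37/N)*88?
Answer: -202855/189 ≈ -1073.3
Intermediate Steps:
-123 + (-66/7 - 37/N)*88 = -123 + (-66/7 - 37/27)*88 = -123 - 2041/189*88 = -123 - 179608/189 = -202855/189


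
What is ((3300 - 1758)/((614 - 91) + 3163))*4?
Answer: 3084/1843 ≈ 1.6734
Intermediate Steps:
((3300 - 1758)/((614 - 91) + 3163))*4 = (1542/(523 + 3163))*4 = (1542/3686)*4 = (1542*(1/3686))*4 = (771/1843)*4 = 3084/1843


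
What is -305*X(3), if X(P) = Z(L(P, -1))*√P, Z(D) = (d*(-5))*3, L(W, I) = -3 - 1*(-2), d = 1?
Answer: 4575*√3 ≈ 7924.1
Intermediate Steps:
L(W, I) = -1 (L(W, I) = -3 + 2 = -1)
Z(D) = -15 (Z(D) = (1*(-5))*3 = -5*3 = -15)
X(P) = -15*√P
-305*X(3) = -(-4575)*√3 = 4575*√3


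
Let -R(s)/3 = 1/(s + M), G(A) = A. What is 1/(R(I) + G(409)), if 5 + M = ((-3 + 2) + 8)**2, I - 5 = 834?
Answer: 883/361144 ≈ 0.0024450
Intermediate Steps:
I = 839 (I = 5 + 834 = 839)
M = 44 (M = -5 + ((-3 + 2) + 8)**2 = -5 + (-1 + 8)**2 = -5 + 7**2 = -5 + 49 = 44)
R(s) = -3/(44 + s) (R(s) = -3/(s + 44) = -3/(44 + s))
1/(R(I) + G(409)) = 1/(-3/(44 + 839) + 409) = 1/(-3/883 + 409) = 1/(361144/883) = 883/361144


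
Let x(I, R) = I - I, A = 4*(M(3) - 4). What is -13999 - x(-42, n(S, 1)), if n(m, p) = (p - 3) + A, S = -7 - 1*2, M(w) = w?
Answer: -13999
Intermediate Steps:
A = -4 (A = 4*(3 - 4) = 4*(-1) = -4)
S = -9 (S = -7 - 2 = -9)
n(m, p) = -7 + p (n(m, p) = (p - 3) - 4 = (-3 + p) - 4 = -7 + p)
x(I, R) = 0
-13999 - x(-42, n(S, 1)) = -13999 - 1*0 = -13999 + 0 = -13999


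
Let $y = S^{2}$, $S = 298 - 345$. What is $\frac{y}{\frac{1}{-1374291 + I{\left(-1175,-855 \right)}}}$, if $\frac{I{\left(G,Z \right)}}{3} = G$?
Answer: $-3043595544$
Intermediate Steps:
$I{\left(G,Z \right)} = 3 G$
$S = -47$
$y = 2209$ ($y = \left(-47\right)^{2} = 2209$)
$\frac{y}{\frac{1}{-1374291 + I{\left(-1175,-855 \right)}}} = \frac{2209}{\frac{1}{-1374291 + 3 \left(-1175\right)}} = \frac{2209}{\frac{1}{-1374291 - 3525}} = \frac{2209}{\frac{1}{-1377816}} = \frac{2209}{- \frac{1}{1377816}} = 2209 \left(-1377816\right) = -3043595544$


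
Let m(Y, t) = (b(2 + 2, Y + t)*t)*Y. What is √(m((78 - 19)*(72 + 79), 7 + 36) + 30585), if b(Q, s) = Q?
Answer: √1562933 ≈ 1250.2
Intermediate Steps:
m(Y, t) = 4*Y*t (m(Y, t) = ((2 + 2)*t)*Y = (4*t)*Y = 4*Y*t)
√(m((78 - 19)*(72 + 79), 7 + 36) + 30585) = √(4*((78 - 19)*(72 + 79))*(7 + 36) + 30585) = √(4*(59*151)*43 + 30585) = √(4*8909*43 + 30585) = √(1532348 + 30585) = √1562933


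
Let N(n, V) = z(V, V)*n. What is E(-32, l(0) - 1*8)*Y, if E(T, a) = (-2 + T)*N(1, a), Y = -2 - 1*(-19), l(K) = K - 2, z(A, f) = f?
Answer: 5780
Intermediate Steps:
l(K) = -2 + K
Y = 17 (Y = -2 + 19 = 17)
N(n, V) = V*n
E(T, a) = a*(-2 + T) (E(T, a) = (-2 + T)*(a*1) = (-2 + T)*a = a*(-2 + T))
E(-32, l(0) - 1*8)*Y = (((-2 + 0) - 1*8)*(-2 - 32))*17 = ((-2 - 8)*(-34))*17 = -10*(-34)*17 = 340*17 = 5780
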